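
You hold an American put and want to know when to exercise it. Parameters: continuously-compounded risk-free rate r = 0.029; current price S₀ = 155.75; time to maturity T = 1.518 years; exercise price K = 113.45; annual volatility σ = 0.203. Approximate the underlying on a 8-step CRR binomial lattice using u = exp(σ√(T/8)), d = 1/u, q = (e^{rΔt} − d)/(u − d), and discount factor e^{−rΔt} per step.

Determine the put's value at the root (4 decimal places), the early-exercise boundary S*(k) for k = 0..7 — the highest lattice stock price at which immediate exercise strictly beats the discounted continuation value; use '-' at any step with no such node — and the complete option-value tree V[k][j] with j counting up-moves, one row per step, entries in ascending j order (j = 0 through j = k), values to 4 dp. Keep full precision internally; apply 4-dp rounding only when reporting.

Δt=0.18975  u=1.09245  d=0.91537  q=0.50907  discount=0.99451
step 8 (expiry): payoffs max(K−S,0) = 36.6785 21.8265 4.1012 0.0000 0.0000 0.0000 0.0000 0.0000 0.0000
step 7: (k=7,j=0): S=83.8694, (K−S)⁺=29.5806, hold=28.9581 ⇒ V=29.5806 exercise | (k=7,j=1): S=100.0945, (K−S)⁺=13.3555, hold=12.7329 ⇒ V=13.3555 exercise | (k=7,j=2): S=119.4586, (K−S)⁺=0.0000, hold=2.0024 ⇒ V=2.0024 continue | (k=7,j=3): S=142.5688, (K−S)⁺=0.0000, hold=0.0000 ⇒ V=0.0000 continue | (k=7,j=4): S=170.1499, (K−S)⁺=0.0000, hold=0.0000 ⇒ V=0.0000 continue | (k=7,j=5): S=203.0667, (K−S)⁺=0.0000, hold=0.0000 ⇒ V=0.0000 continue | (k=7,j=6): S=242.3515, (K−S)⁺=0.0000, hold=0.0000 ⇒ V=0.0000 continue | (k=7,j=7): S=289.2363, (K−S)⁺=0.0000, hold=0.0000 ⇒ V=0.0000 continue  boundary S*=100.0945
step 6: (k=6,j=0): S=91.6235, (K−S)⁺=21.8265, hold=21.2039 ⇒ V=21.8265 exercise | (k=6,j=1): S=109.3488, (K−S)⁺=4.1012, hold=7.5344 ⇒ V=7.5344 continue | (k=6,j=2): S=130.5031, (K−S)⁺=0.0000, hold=0.9776 ⇒ V=0.9776 continue | (k=6,j=3): S=155.7500, (K−S)⁺=0.0000, hold=0.0000 ⇒ V=0.0000 continue | (k=6,j=4): S=185.8811, (K−S)⁺=0.0000, hold=0.0000 ⇒ V=0.0000 continue | (k=6,j=5): S=221.8412, (K−S)⁺=0.0000, hold=0.0000 ⇒ V=0.0000 continue | (k=6,j=6): S=264.7581, (K−S)⁺=0.0000, hold=0.0000 ⇒ V=0.0000 continue  boundary S*=91.6235
step 5: (k=5,j=0): S=100.0945, (K−S)⁺=13.3555, hold=14.4710 ⇒ V=14.4710 continue | (k=5,j=1): S=119.4586, (K−S)⁺=0.0000, hold=4.1735 ⇒ V=4.1735 continue | (k=5,j=2): S=142.5688, (K−S)⁺=0.0000, hold=0.4773 ⇒ V=0.4773 continue | (k=5,j=3): S=170.1499, (K−S)⁺=0.0000, hold=0.0000 ⇒ V=0.0000 continue | (k=5,j=4): S=203.0667, (K−S)⁺=0.0000, hold=0.0000 ⇒ V=0.0000 continue | (k=5,j=5): S=242.3515, (K−S)⁺=0.0000, hold=0.0000 ⇒ V=0.0000 continue  boundary S*=-
step 4: (k=4,j=0): S=109.3488, (K−S)⁺=4.1012, hold=9.1783 ⇒ V=9.1783 continue | (k=4,j=1): S=130.5031, (K−S)⁺=0.0000, hold=2.2793 ⇒ V=2.2793 continue | (k=4,j=2): S=155.7500, (K−S)⁺=0.0000, hold=0.2330 ⇒ V=0.2330 continue | (k=4,j=3): S=185.8811, (K−S)⁺=0.0000, hold=0.0000 ⇒ V=0.0000 continue | (k=4,j=4): S=221.8412, (K−S)⁺=0.0000, hold=0.0000 ⇒ V=0.0000 continue  boundary S*=-
step 3: (k=3,j=0): S=119.4586, (K−S)⁺=0.0000, hold=5.6352 ⇒ V=5.6352 continue | (k=3,j=1): S=142.5688, (K−S)⁺=0.0000, hold=1.2308 ⇒ V=1.2308 continue | (k=3,j=2): S=170.1499, (K−S)⁺=0.0000, hold=0.1138 ⇒ V=0.1138 continue | (k=3,j=3): S=203.0667, (K−S)⁺=0.0000, hold=0.0000 ⇒ V=0.0000 continue  boundary S*=-
step 2: (k=2,j=0): S=130.5031, (K−S)⁺=0.0000, hold=3.3744 ⇒ V=3.3744 continue | (k=2,j=1): S=155.7500, (K−S)⁺=0.0000, hold=0.6586 ⇒ V=0.6586 continue | (k=2,j=2): S=185.8811, (K−S)⁺=0.0000, hold=0.0556 ⇒ V=0.0556 continue  boundary S*=-
step 1: (k=1,j=0): S=142.5688, (K−S)⁺=0.0000, hold=1.9809 ⇒ V=1.9809 continue | (k=1,j=1): S=170.1499, (K−S)⁺=0.0000, hold=0.3497 ⇒ V=0.3497 continue  boundary S*=-
step 0: (k=0,j=0): S=155.7500, (K−S)⁺=0.0000, hold=1.1442 ⇒ V=1.1442 continue  boundary S*=-

price = 1.1442
boundary = - - - - - - 91.6235 100.0945
tree:
1.1442
1.9809 0.3497
3.3744 0.6586 0.0556
5.6352 1.2308 0.1138 0.0000
9.1783 2.2793 0.2330 0.0000 0.0000
14.4710 4.1735 0.4773 0.0000 0.0000 0.0000
21.8265 7.5344 0.9776 0.0000 0.0000 0.0000 0.0000
29.5806 13.3555 2.0024 0.0000 0.0000 0.0000 0.0000 0.0000
36.6785 21.8265 4.1012 0.0000 0.0000 0.0000 0.0000 0.0000 0.0000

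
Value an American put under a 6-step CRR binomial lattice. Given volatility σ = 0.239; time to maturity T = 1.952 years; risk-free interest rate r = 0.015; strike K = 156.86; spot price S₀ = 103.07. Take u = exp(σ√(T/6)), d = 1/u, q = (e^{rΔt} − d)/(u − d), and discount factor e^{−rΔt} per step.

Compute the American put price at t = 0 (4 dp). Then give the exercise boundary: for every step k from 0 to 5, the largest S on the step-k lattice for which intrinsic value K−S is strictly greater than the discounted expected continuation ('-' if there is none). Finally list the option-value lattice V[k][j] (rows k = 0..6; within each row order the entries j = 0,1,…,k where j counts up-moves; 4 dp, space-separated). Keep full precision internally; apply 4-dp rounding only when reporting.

price = 54.1632
boundary = - 89.9350 103.0700 89.9350 103.0700 118.1233
tree:
54.1632
66.9250 41.0977
78.3860 53.7900 27.9741
88.3866 66.9250 39.7666 15.6776
97.1126 78.3860 53.7900 25.2097 5.6680
104.7267 88.3866 66.9250 38.7367 11.0352 0.0000
111.3704 97.1126 78.3860 53.7900 21.4848 0.0000 0.0000

params: Δt=0.32533 u=1.14605 d=0.87256 q=0.48386 e^(-rΔt)=0.99513
t_6 payoffs: 111.3704 97.1126 78.3860 53.7900 21.4848 0.0000 0.0000
t_5: node(5,0) S=52.1333 payoff=104.7267 vs cont=103.9631 → 104.7267 [stop]  node(5,1) S=68.4734 payoff=88.3866 vs cont=87.6229 → 88.3866 [stop]  node(5,2) S=89.9350 payoff=66.9250 vs cont=66.1614 → 66.9250 [stop]  node(5,3) S=118.1233 payoff=38.7367 vs cont=37.9731 → 38.7367 [stop]  node(5,4) S=155.1467 payoff=1.7133 vs cont=11.0352 → 11.0352 [wait]  node(5,5) S=203.7742 payoff=0.0000 vs cont=0.0000 → 0.0000 [wait]  ⇒ S*(5)=118.1233
t_4: node(4,0) S=59.7474 payoff=97.1126 vs cont=96.3490 → 97.1126 [stop]  node(4,1) S=78.4740 payoff=78.3860 vs cont=77.6224 → 78.3860 [stop]  node(4,2) S=103.0700 payoff=53.7900 vs cont=53.0264 → 53.7900 [stop]  node(4,3) S=135.3752 payoff=21.4848 vs cont=25.2097 → 25.2097 [wait]  node(4,4) S=177.8057 payoff=0.0000 vs cont=5.6680 → 5.6680 [wait]  ⇒ S*(4)=103.0700
t_3: node(3,0) S=68.4734 payoff=88.3866 vs cont=87.6229 → 88.3866 [stop]  node(3,1) S=89.9350 payoff=66.9250 vs cont=66.1614 → 66.9250 [stop]  node(3,2) S=118.1233 payoff=38.7367 vs cont=39.7666 → 39.7666 [wait]  node(3,3) S=155.1467 payoff=1.7133 vs cont=15.6776 → 15.6776 [wait]  ⇒ S*(3)=89.9350
t_2: node(2,0) S=78.4740 payoff=78.3860 vs cont=77.6224 → 78.3860 [stop]  node(2,1) S=103.0700 payoff=53.7900 vs cont=53.5223 → 53.7900 [stop]  node(2,2) S=135.3752 payoff=21.4848 vs cont=27.9741 → 27.9741 [wait]  ⇒ S*(2)=103.0700
t_1: node(1,0) S=89.9350 payoff=66.9250 vs cont=66.1614 → 66.9250 [stop]  node(1,1) S=118.1233 payoff=38.7367 vs cont=41.0977 → 41.0977 [wait]  ⇒ S*(1)=89.9350
t_0: node(0,0) S=103.0700 payoff=53.7900 vs cont=54.1632 → 54.1632 [wait]  ⇒ S*(0)=-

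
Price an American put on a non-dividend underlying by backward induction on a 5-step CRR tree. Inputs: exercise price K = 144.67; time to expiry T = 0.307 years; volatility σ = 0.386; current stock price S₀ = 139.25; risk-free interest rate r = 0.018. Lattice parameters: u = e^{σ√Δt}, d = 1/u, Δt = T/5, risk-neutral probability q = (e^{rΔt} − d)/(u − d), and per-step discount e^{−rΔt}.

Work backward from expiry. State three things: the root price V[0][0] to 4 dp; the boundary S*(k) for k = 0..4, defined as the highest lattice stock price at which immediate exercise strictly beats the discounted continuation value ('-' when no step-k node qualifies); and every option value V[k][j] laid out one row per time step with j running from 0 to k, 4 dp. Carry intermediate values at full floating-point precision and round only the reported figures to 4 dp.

params: Δt=0.06140 u=1.10037 d=0.90878 q=0.48188 e^(-rΔt)=0.99890
t_5 payoffs: 58.3522 40.1551 18.1217 0.0000 0.0000 0.0000
t_4: node(4,0) S=94.9816 payoff=49.6884 vs cont=49.5286 → 49.6884 [stop]  node(4,1) S=115.0051 payoff=29.6649 vs cont=29.5051 → 29.6649 [stop]  node(4,2) S=139.2500 payoff=5.4200 vs cont=9.3789 → 9.3789 [wait]  node(4,3) S=168.6061 payoff=0.0000 vs cont=0.0000 → 0.0000 [wait]  node(4,4) S=204.1508 payoff=0.0000 vs cont=0.0000 → 0.0000 [wait]  ⇒ S*(4)=115.0051
t_3: node(3,0) S=104.5149 payoff=40.1551 vs cont=39.9953 → 40.1551 [stop]  node(3,1) S=126.5483 payoff=18.1217 vs cont=19.8675 → 19.8675 [wait]  node(3,2) S=153.2266 payoff=0.0000 vs cont=4.8540 → 4.8540 [wait]  node(3,3) S=185.5291 payoff=0.0000 vs cont=0.0000 → 0.0000 [wait]  ⇒ S*(3)=104.5149
t_2: node(2,0) S=115.0051 payoff=29.6649 vs cont=30.3454 → 30.3454 [wait]  node(2,1) S=139.2500 payoff=5.4200 vs cont=12.6189 → 12.6189 [wait]  node(2,2) S=168.6061 payoff=0.0000 vs cont=2.5122 → 2.5122 [wait]  ⇒ S*(2)=-
t_1: node(1,0) S=126.5483 payoff=18.1217 vs cont=21.7793 → 21.7793 [wait]  node(1,1) S=153.2266 payoff=0.0000 vs cont=7.7401 → 7.7401 [wait]  ⇒ S*(1)=-
t_0: node(0,0) S=139.2500 payoff=5.4200 vs cont=14.9975 → 14.9975 [wait]  ⇒ S*(0)=-

price = 14.9975
boundary = - - - 104.5149 115.0051
tree:
14.9975
21.7793 7.7401
30.3454 12.6189 2.5122
40.1551 19.8675 4.8540 0.0000
49.6884 29.6649 9.3789 0.0000 0.0000
58.3522 40.1551 18.1217 0.0000 0.0000 0.0000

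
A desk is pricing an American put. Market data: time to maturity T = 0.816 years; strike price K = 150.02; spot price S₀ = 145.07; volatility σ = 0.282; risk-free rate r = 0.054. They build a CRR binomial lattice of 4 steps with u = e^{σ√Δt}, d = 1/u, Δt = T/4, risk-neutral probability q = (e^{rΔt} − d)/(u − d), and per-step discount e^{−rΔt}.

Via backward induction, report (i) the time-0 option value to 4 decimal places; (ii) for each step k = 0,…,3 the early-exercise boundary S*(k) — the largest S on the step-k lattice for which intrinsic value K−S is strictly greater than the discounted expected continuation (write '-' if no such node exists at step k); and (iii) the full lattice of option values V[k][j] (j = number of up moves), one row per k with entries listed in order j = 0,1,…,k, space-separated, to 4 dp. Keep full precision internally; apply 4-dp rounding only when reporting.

price = 14.9216
boundary = - - 112.4466 127.7209
tree:
14.9216
24.2136 6.3729
37.5734 11.9822 1.1552
51.0211 22.2991 2.3913 0.0000
62.8605 37.5734 4.9500 0.0000 0.0000

params: Δt=0.20400 u=1.13584 d=0.88041 q=0.51157 e^(-rΔt)=0.98904
t_4 payoffs: 62.8605 37.5734 4.9500 0.0000 0.0000
t_3: node(3,0) S=98.9989 payoff=51.0211 vs cont=49.3775 → 51.0211 [stop]  node(3,1) S=127.7209 payoff=22.2991 vs cont=20.6556 → 22.2991 [stop]  node(3,2) S=164.7758 payoff=0.0000 vs cont=2.3913 → 2.3913 [wait]  node(3,3) S=212.5811 payoff=0.0000 vs cont=0.0000 → 0.0000 [wait]  ⇒ S*(3)=127.7209
t_2: node(2,0) S=112.4466 payoff=37.5734 vs cont=35.9299 → 37.5734 [stop]  node(2,1) S=145.0700 payoff=4.9500 vs cont=11.9822 → 11.9822 [wait]  node(2,2) S=187.1583 payoff=0.0000 vs cont=1.1552 → 1.1552 [wait]  ⇒ S*(2)=112.4466
t_1: node(1,0) S=127.7209 payoff=22.2991 vs cont=24.2136 → 24.2136 [wait]  node(1,1) S=164.7758 payoff=0.0000 vs cont=6.3729 → 6.3729 [wait]  ⇒ S*(1)=-
t_0: node(0,0) S=145.0700 payoff=4.9500 vs cont=14.9216 → 14.9216 [wait]  ⇒ S*(0)=-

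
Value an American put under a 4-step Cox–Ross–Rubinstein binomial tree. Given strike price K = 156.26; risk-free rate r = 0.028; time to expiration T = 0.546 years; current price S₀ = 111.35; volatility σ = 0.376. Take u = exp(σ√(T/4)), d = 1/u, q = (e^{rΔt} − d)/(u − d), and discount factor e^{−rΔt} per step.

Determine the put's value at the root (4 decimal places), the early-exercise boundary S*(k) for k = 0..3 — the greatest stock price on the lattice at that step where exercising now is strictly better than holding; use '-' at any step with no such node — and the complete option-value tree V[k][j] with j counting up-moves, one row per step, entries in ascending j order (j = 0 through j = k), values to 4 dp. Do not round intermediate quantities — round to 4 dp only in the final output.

params: Δt=0.13650 u=1.14903 d=0.87030 q=0.47907 e^(-rΔt)=0.99619
t_4 payoffs: 92.3796 71.9209 44.9100 9.2484 0.0000
t_3: node(3,0) S=73.4003 payoff=82.8597 vs cont=82.2636 → 82.8597 [stop]  node(3,1) S=96.9080 payoff=59.3520 vs cont=58.7559 → 59.3520 [stop]  node(3,2) S=127.9443 payoff=28.3157 vs cont=27.7196 → 28.3157 [stop]  node(3,3) S=168.9205 payoff=0.0000 vs cont=4.7994 → 4.7994 [wait]  ⇒ S*(3)=127.9443
t_2: node(2,0) S=84.3391 payoff=71.9209 vs cont=71.3248 → 71.9209 [stop]  node(2,1) S=111.3500 payoff=44.9100 vs cont=44.3139 → 44.9100 [stop]  node(2,2) S=147.0116 payoff=9.2484 vs cont=16.9848 → 16.9848 [wait]  ⇒ S*(2)=111.3500
t_1: node(1,0) S=96.9080 payoff=59.3520 vs cont=58.7559 → 59.3520 [stop]  node(1,1) S=127.9443 payoff=28.3157 vs cont=31.4117 → 31.4117 [wait]  ⇒ S*(1)=96.9080
t_0: node(0,0) S=111.3500 payoff=44.9100 vs cont=45.7915 → 45.7915 [wait]  ⇒ S*(0)=-

price = 45.7915
boundary = - 96.9080 111.3500 127.9443
tree:
45.7915
59.3520 31.4117
71.9209 44.9100 16.9848
82.8597 59.3520 28.3157 4.7994
92.3796 71.9209 44.9100 9.2484 0.0000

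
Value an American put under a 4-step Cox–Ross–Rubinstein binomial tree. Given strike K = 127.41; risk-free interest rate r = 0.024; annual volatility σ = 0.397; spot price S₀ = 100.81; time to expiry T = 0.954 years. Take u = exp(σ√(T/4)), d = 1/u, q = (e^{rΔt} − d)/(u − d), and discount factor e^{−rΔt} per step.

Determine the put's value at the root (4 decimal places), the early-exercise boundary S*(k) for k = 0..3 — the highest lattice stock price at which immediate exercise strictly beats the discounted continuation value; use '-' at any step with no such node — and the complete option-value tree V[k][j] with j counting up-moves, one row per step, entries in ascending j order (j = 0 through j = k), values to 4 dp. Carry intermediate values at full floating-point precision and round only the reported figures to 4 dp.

Δt=0.23850, u=1.21395, d=0.82376, q=0.46639, disc=e^(-rΔt)=0.99429
k=4 terminal: V=max(K-S,0) → 80.9907 59.0029 26.6000 0.0000 0.0000
k=3: j=0 S=56.3507 intr=71.0593 cont=70.3321 V=71.0593[EX]; j=1 S=83.0429 intr=44.3671 cont=43.6399 V=44.3671[EX]; j=2 S=122.3785 intr=5.0315 cont=14.1129 V=14.1129[hold]; j=3 S=180.3465 intr=0.0000 cont=0.0000 V=0.0000[hold]  S*(3)=83.0429
k=2: j=0 S=68.4071 intr=59.0029 cont=58.2757 V=59.0029[EX]; j=1 S=100.8100 intr=26.6000 cont=30.0841 V=30.0841[hold]; j=2 S=148.5615 intr=0.0000 cont=7.4878 V=7.4878[hold]  S*(2)=68.4071
k=1: j=0 S=83.0429 intr=44.3671 cont=45.2556 V=45.2556[hold]; j=1 S=122.3785 intr=5.0315 cont=19.4338 V=19.4338[hold]  S*(1)=-
k=0: j=0 S=100.8100 intr=26.6000 cont=33.0229 V=33.0229[hold]  S*(0)=-

price = 33.0229
boundary = - - 68.4071 83.0429
tree:
33.0229
45.2556 19.4338
59.0029 30.0841 7.4878
71.0593 44.3671 14.1129 0.0000
80.9907 59.0029 26.6000 0.0000 0.0000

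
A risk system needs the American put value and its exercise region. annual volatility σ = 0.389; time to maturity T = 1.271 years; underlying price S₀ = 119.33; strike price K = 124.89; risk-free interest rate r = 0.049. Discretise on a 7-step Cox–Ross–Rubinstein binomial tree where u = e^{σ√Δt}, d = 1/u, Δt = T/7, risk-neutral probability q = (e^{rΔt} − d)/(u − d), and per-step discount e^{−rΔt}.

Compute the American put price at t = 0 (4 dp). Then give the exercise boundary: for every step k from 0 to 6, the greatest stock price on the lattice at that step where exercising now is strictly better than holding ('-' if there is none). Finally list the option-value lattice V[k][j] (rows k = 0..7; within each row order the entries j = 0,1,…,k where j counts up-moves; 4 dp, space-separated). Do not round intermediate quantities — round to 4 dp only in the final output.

price = 21.0015
boundary = - - - 72.5750 85.6593 72.5750 85.6593
tree:
21.0015
29.4970 12.3848
40.0455 18.8610 5.7494
52.3150 27.7796 9.7564 1.6087
63.4007 39.2307 16.1553 3.1546 0.0000
72.7931 52.3150 25.8429 6.1860 0.0000 0.0000
80.7508 63.4007 39.2307 12.1305 0.0000 0.0000 0.0000
87.4930 72.7931 52.3150 23.7875 0.0000 0.0000 0.0000 0.0000

params: Δt=0.18157 u=1.18029 d=0.84725 q=0.48549 e^(-rΔt)=0.99114
t_7 payoffs: 87.4930 72.7931 52.3150 23.7875 0.0000 0.0000 0.0000 0.0000
t_6: node(6,0) S=44.1392 payoff=80.7508 vs cont=79.6446 → 80.7508 [stop]  node(6,1) S=61.4893 payoff=63.4007 vs cont=62.2945 → 63.4007 [stop]  node(6,2) S=85.6593 payoff=39.2307 vs cont=38.1245 → 39.2307 [stop]  node(6,3) S=119.3300 payoff=5.5600 vs cont=12.1305 → 12.1305 [wait]  node(6,4) S=166.2359 payoff=0.0000 vs cont=0.0000 → 0.0000 [wait]  node(6,5) S=231.5795 payoff=0.0000 vs cont=0.0000 → 0.0000 [wait]  node(6,6) S=322.6081 payoff=0.0000 vs cont=0.0000 → 0.0000 [wait]  ⇒ S*(6)=85.6593
t_5: node(5,0) S=52.0969 payoff=72.7931 vs cont=71.6869 → 72.7931 [stop]  node(5,1) S=72.5750 payoff=52.3150 vs cont=51.2088 → 52.3150 [stop]  node(5,2) S=101.1025 payoff=23.7875 vs cont=25.8429 → 25.8429 [wait]  node(5,3) S=140.8436 payoff=0.0000 vs cont=6.1860 → 6.1860 [wait]  node(5,4) S=196.2061 payoff=0.0000 vs cont=0.0000 → 0.0000 [wait]  node(5,5) S=273.3302 payoff=0.0000 vs cont=0.0000 → 0.0000 [wait]  ⇒ S*(5)=72.5750
t_4: node(4,0) S=61.4893 payoff=63.4007 vs cont=62.2945 → 63.4007 [stop]  node(4,1) S=85.6593 payoff=39.2307 vs cont=39.1135 → 39.2307 [stop]  node(4,2) S=119.3300 payoff=5.5600 vs cont=16.1553 → 16.1553 [wait]  node(4,3) S=166.2359 payoff=0.0000 vs cont=3.1546 → 3.1546 [wait]  node(4,4) S=231.5795 payoff=0.0000 vs cont=0.0000 → 0.0000 [wait]  ⇒ S*(4)=85.6593
t_3: node(3,0) S=72.5750 payoff=52.3150 vs cont=51.2088 → 52.3150 [stop]  node(3,1) S=101.1025 payoff=23.7875 vs cont=27.7796 → 27.7796 [wait]  node(3,2) S=140.8436 payoff=0.0000 vs cont=9.7564 → 9.7564 [wait]  node(3,3) S=196.2061 payoff=0.0000 vs cont=1.6087 → 1.6087 [wait]  ⇒ S*(3)=72.5750
t_2: node(2,0) S=85.6593 payoff=39.2307 vs cont=40.0455 → 40.0455 [wait]  node(2,1) S=119.3300 payoff=5.5600 vs cont=18.8610 → 18.8610 [wait]  node(2,2) S=166.2359 payoff=0.0000 vs cont=5.7494 → 5.7494 [wait]  ⇒ S*(2)=-
t_1: node(1,0) S=101.1025 payoff=23.7875 vs cont=29.4970 → 29.4970 [wait]  node(1,1) S=140.8436 payoff=0.0000 vs cont=12.3848 → 12.3848 [wait]  ⇒ S*(1)=-
t_0: node(0,0) S=119.3300 payoff=5.5600 vs cont=21.0015 → 21.0015 [wait]  ⇒ S*(0)=-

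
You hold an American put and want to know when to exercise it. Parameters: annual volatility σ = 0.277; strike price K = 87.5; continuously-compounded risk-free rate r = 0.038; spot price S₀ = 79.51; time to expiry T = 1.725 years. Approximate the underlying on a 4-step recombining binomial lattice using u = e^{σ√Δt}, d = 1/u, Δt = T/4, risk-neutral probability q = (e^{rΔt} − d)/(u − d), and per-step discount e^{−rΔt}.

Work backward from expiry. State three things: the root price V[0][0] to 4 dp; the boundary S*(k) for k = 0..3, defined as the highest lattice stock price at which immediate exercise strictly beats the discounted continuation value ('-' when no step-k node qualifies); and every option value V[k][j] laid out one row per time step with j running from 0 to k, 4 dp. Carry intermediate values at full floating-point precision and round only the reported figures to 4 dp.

price = 14.2596
boundary = - - 55.2613 66.2859
tree:
14.2596
21.9462 7.0387
32.2387 12.3716 1.9345
41.4297 21.2141 3.9315 0.0000
49.0921 32.2387 7.9900 0.0000 0.0000

params: Δt=0.43125 u=1.19950 d=0.83368 q=0.49981 e^(-rΔt)=0.98375
t_4 payoffs: 49.0921 32.2387 7.9900 0.0000 0.0000
t_3: node(3,0) S=46.0703 payoff=41.4297 vs cont=40.0075 → 41.4297 [stop]  node(3,1) S=66.2859 payoff=21.2141 vs cont=19.7918 → 21.2141 [stop]  node(3,2) S=95.3723 payoff=0.0000 vs cont=3.9315 → 3.9315 [wait]  node(3,3) S=137.2216 payoff=0.0000 vs cont=0.0000 → 0.0000 [wait]  ⇒ S*(3)=66.2859
t_2: node(2,0) S=55.2613 payoff=32.2387 vs cont=30.8165 → 32.2387 [stop]  node(2,1) S=79.5100 payoff=7.9900 vs cont=12.3716 → 12.3716 [wait]  node(2,2) S=114.3990 payoff=0.0000 vs cont=1.9345 → 1.9345 [wait]  ⇒ S*(2)=55.2613
t_1: node(1,0) S=66.2859 payoff=21.2141 vs cont=21.9462 → 21.9462 [wait]  node(1,1) S=95.3723 payoff=0.0000 vs cont=7.0387 → 7.0387 [wait]  ⇒ S*(1)=-
t_0: node(0,0) S=79.5100 payoff=7.9900 vs cont=14.2596 → 14.2596 [wait]  ⇒ S*(0)=-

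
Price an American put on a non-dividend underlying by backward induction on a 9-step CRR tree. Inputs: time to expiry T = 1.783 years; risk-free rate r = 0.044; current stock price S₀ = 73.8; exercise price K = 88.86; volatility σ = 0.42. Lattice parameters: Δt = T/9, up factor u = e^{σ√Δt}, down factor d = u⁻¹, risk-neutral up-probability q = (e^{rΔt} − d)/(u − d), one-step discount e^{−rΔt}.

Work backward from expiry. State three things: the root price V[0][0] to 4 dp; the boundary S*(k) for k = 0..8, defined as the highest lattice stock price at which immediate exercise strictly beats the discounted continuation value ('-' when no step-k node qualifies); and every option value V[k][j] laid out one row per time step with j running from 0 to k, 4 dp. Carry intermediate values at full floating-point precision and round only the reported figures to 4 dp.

Δt=0.19811, u=1.20556, d=0.82949, q=0.47668, disc=e^(-rΔt)=0.99132
k=9 terminal: V=max(K-S,0) → 75.1395 68.9191 59.8786 46.7394 27.6434 0.0000 0.0000 0.0000 0.0000 0.0000
k=8: j=0 S=16.5409 intr=72.3191 cont=71.5479 V=72.3191[EX]; j=1 S=24.0399 intr=64.8201 cont=64.0489 V=64.8201[EX]; j=2 S=34.9387 intr=53.9213 cont=53.1500 V=53.9213[EX]; j=3 S=50.7787 intr=38.0813 cont=37.3101 V=38.0813[EX]; j=4 S=73.8000 intr=15.0600 cont=14.3408 V=15.0600[EX]; j=5 S=107.2583 intr=0.0000 cont=0.0000 V=0.0000[hold]; j=6 S=155.8854 intr=0.0000 cont=0.0000 V=0.0000[hold]; j=7 S=226.5583 intr=0.0000 cont=0.0000 V=0.0000[hold]; j=8 S=329.2719 intr=0.0000 cont=0.0000 V=0.0000[hold]  S*(8)=73.8000
k=7: j=0 S=19.9409 intr=68.9191 cont=68.1479 V=68.9191[EX]; j=1 S=28.9814 intr=59.8786 cont=59.1073 V=59.8786[EX]; j=2 S=42.1206 intr=46.7394 cont=45.9682 V=46.7394[EX]; j=3 S=61.2166 intr=27.6434 cont=26.8722 V=27.6434[EX]; j=4 S=88.9700 intr=0.0000 cont=7.8128 V=7.8128[hold]; j=5 S=129.3059 intr=0.0000 cont=0.0000 V=0.0000[hold]; j=6 S=187.9286 intr=0.0000 cont=0.0000 V=0.0000[hold]; j=7 S=273.1287 intr=0.0000 cont=0.0000 V=0.0000[hold]  S*(7)=61.2166
k=6: j=0 S=24.0399 intr=64.8201 cont=64.0489 V=64.8201[EX]; j=1 S=34.9387 intr=53.9213 cont=53.1500 V=53.9213[EX]; j=2 S=50.7787 intr=38.0813 cont=37.3101 V=38.0813[EX]; j=3 S=73.8000 intr=15.0600 cont=18.0327 V=18.0327[hold]; j=4 S=107.2583 intr=0.0000 cont=4.0531 V=4.0531[hold]; j=5 S=155.8854 intr=0.0000 cont=0.0000 V=0.0000[hold]; j=6 S=226.5583 intr=0.0000 cont=0.0000 V=0.0000[hold]  S*(6)=50.7787
k=5: j=0 S=28.9814 intr=59.8786 cont=59.1073 V=59.8786[EX]; j=1 S=42.1206 intr=46.7394 cont=45.9682 V=46.7394[EX]; j=2 S=61.2166 intr=27.6434 cont=28.2769 V=28.2769[hold]; j=3 S=88.9700 intr=0.0000 cont=11.2702 V=11.2702[hold]; j=4 S=129.3059 intr=0.0000 cont=2.1027 V=2.1027[hold]; j=5 S=187.9286 intr=0.0000 cont=0.0000 V=0.0000[hold]  S*(5)=42.1206
k=4: j=0 S=34.9387 intr=53.9213 cont=53.1500 V=53.9213[EX]; j=1 S=50.7787 intr=38.0813 cont=37.6094 V=38.0813[EX]; j=2 S=73.8000 intr=15.0600 cont=19.9951 V=19.9951[hold]; j=3 S=107.2583 intr=0.0000 cont=6.8403 V=6.8403[hold]; j=4 S=155.8854 intr=0.0000 cont=1.0908 V=1.0908[hold]  S*(4)=50.7787
k=3: j=0 S=42.1206 intr=46.7394 cont=45.9682 V=46.7394[EX]; j=1 S=61.2166 intr=27.6434 cont=29.2042 V=29.2042[hold]; j=2 S=88.9700 intr=0.0000 cont=13.6053 V=13.6053[hold]; j=3 S=129.3059 intr=0.0000 cont=4.0640 V=4.0640[hold]  S*(3)=42.1206
k=2: j=0 S=50.7787 intr=38.0813 cont=38.0476 V=38.0813[EX]; j=1 S=73.8000 intr=15.0600 cont=21.5796 V=21.5796[hold]; j=2 S=107.2583 intr=0.0000 cont=8.9786 V=8.9786[hold]  S*(2)=50.7787
k=1: j=0 S=61.2166 intr=27.6434 cont=29.9530 V=29.9530[hold]; j=1 S=88.9700 intr=0.0000 cont=15.4378 V=15.4378[hold]  S*(1)=-
k=0: j=0 S=73.8000 intr=15.0600 cont=22.8340 V=22.8340[hold]  S*(0)=-

price = 22.8340
boundary = - - 50.7787 42.1206 50.7787 42.1206 50.7787 61.2166 73.8000
tree:
22.8340
29.9530 15.4378
38.0813 21.5796 8.9786
46.7394 29.2042 13.6053 4.0640
53.9213 38.0813 19.9951 6.8403 1.0908
59.8786 46.7394 28.2769 11.2702 2.1027 0.0000
64.8201 53.9213 38.0813 18.0327 4.0531 0.0000 0.0000
68.9191 59.8786 46.7394 27.6434 7.8128 0.0000 0.0000 0.0000
72.3191 64.8201 53.9213 38.0813 15.0600 0.0000 0.0000 0.0000 0.0000
75.1395 68.9191 59.8786 46.7394 27.6434 0.0000 0.0000 0.0000 0.0000 0.0000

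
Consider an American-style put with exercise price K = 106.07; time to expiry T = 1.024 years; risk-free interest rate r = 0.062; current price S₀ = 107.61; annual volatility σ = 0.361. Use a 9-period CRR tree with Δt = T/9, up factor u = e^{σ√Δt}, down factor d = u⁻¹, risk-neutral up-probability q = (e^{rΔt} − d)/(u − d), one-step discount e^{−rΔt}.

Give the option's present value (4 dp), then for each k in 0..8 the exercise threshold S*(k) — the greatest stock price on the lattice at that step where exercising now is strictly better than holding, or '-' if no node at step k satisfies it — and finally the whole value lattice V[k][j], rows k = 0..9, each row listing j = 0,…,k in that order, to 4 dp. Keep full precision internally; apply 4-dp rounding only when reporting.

price = 12.3460
boundary = - - - 74.6796 66.1178 74.6796 66.1178 74.6796 84.3501
tree:
12.3460
17.3650 7.4740
23.7274 11.2131 3.8198
31.3904 16.3581 6.1982 1.4822
39.9522 23.0950 9.8154 2.6486 0.3303
47.5324 31.3904 15.0806 4.6599 0.6635 0.0000
54.2435 39.9522 22.3003 8.0343 1.3326 0.0000 0.0000
60.1853 47.5324 31.3904 13.4754 2.6765 0.0000 0.0000 0.0000
65.4458 54.2435 39.9522 21.7199 5.3757 0.0000 0.0000 0.0000 0.0000
70.1033 60.1853 47.5324 31.3904 10.7972 0.0000 0.0000 0.0000 0.0000 0.0000

Δt=0.11378  u=1.12949  d=0.88535  q=0.49859  discount=0.99297
step 9 (expiry): payoffs max(K−S,0) = 70.1033 60.1853 47.5324 31.3904 10.7972 0.0000 0.0000 0.0000 0.0000 0.0000
step 8: (k=8,j=0): S=40.6242, (K−S)⁺=65.4458, hold=64.7002 ⇒ V=65.4458 exercise | (k=8,j=1): S=51.8265, (K−S)⁺=54.2435, hold=53.4979 ⇒ V=54.2435 exercise | (k=8,j=2): S=66.1178, (K−S)⁺=39.9522, hold=39.2066 ⇒ V=39.9522 exercise | (k=8,j=3): S=84.3501, (K−S)⁺=21.7199, hold=20.9743 ⇒ V=21.7199 exercise | (k=8,j=4): S=107.6100, (K−S)⁺=0.0000, hold=5.3757 ⇒ V=5.3757 continue | (k=8,j=5): S=137.2839, (K−S)⁺=0.0000, hold=0.0000 ⇒ V=0.0000 continue | (k=8,j=6): S=175.1405, (K−S)⁺=0.0000, hold=0.0000 ⇒ V=0.0000 continue | (k=8,j=7): S=223.4363, (K−S)⁺=0.0000, hold=0.0000 ⇒ V=0.0000 continue | (k=8,j=8): S=285.0498, (K−S)⁺=0.0000, hold=0.0000 ⇒ V=0.0000 continue  boundary S*=84.3501
step 7: (k=7,j=0): S=45.8847, (K−S)⁺=60.1853, hold=59.4397 ⇒ V=60.1853 exercise | (k=7,j=1): S=58.5376, (K−S)⁺=47.5324, hold=46.7868 ⇒ V=47.5324 exercise | (k=7,j=2): S=74.6796, (K−S)⁺=31.3904, hold=30.6448 ⇒ V=31.3904 exercise | (k=7,j=3): S=95.2728, (K−S)⁺=10.7972, hold=13.4754 ⇒ V=13.4754 continue | (k=7,j=4): S=121.5447, (K−S)⁺=0.0000, hold=2.6765 ⇒ V=2.6765 continue | (k=7,j=5): S=155.0612, (K−S)⁺=0.0000, hold=0.0000 ⇒ V=0.0000 continue | (k=7,j=6): S=197.8200, (K−S)⁺=0.0000, hold=0.0000 ⇒ V=0.0000 continue | (k=7,j=7): S=252.3697, (K−S)⁺=0.0000, hold=0.0000 ⇒ V=0.0000 continue  boundary S*=74.6796
step 6: (k=6,j=0): S=51.8265, (K−S)⁺=54.2435, hold=53.4979 ⇒ V=54.2435 exercise | (k=6,j=1): S=66.1178, (K−S)⁺=39.9522, hold=39.2066 ⇒ V=39.9522 exercise | (k=6,j=2): S=84.3501, (K−S)⁺=21.7199, hold=22.3003 ⇒ V=22.3003 continue | (k=6,j=3): S=107.6100, (K−S)⁺=0.0000, hold=8.0343 ⇒ V=8.0343 continue | (k=6,j=4): S=137.2839, (K−S)⁺=0.0000, hold=1.3326 ⇒ V=1.3326 continue | (k=6,j=5): S=175.1405, (K−S)⁺=0.0000, hold=0.0000 ⇒ V=0.0000 continue | (k=6,j=6): S=223.4363, (K−S)⁺=0.0000, hold=0.0000 ⇒ V=0.0000 continue  boundary S*=66.1178
step 5: (k=5,j=0): S=58.5376, (K−S)⁺=47.5324, hold=46.7868 ⇒ V=47.5324 exercise | (k=5,j=1): S=74.6796, (K−S)⁺=31.3904, hold=30.9321 ⇒ V=31.3904 exercise | (k=5,j=2): S=95.2728, (K−S)⁺=10.7972, hold=15.0806 ⇒ V=15.0806 continue | (k=5,j=3): S=121.5447, (K−S)⁺=0.0000, hold=4.6599 ⇒ V=4.6599 continue | (k=5,j=4): S=155.0612, (K−S)⁺=0.0000, hold=0.6635 ⇒ V=0.6635 continue | (k=5,j=5): S=197.8200, (K−S)⁺=0.0000, hold=0.0000 ⇒ V=0.0000 continue  boundary S*=74.6796
step 4: (k=4,j=0): S=66.1178, (K−S)⁺=39.9522, hold=39.2066 ⇒ V=39.9522 exercise | (k=4,j=1): S=84.3501, (K−S)⁺=21.7199, hold=23.0950 ⇒ V=23.0950 continue | (k=4,j=2): S=107.6100, (K−S)⁺=0.0000, hold=9.8154 ⇒ V=9.8154 continue | (k=4,j=3): S=137.2839, (K−S)⁺=0.0000, hold=2.6486 ⇒ V=2.6486 continue | (k=4,j=4): S=175.1405, (K−S)⁺=0.0000, hold=0.3303 ⇒ V=0.3303 continue  boundary S*=66.1178
step 3: (k=3,j=0): S=74.6796, (K−S)⁺=31.3904, hold=31.3256 ⇒ V=31.3904 exercise | (k=3,j=1): S=95.2728, (K−S)⁺=10.7972, hold=16.3581 ⇒ V=16.3581 continue | (k=3,j=2): S=121.5447, (K−S)⁺=0.0000, hold=6.1982 ⇒ V=6.1982 continue | (k=3,j=3): S=155.0612, (K−S)⁺=0.0000, hold=1.4822 ⇒ V=1.4822 continue  boundary S*=74.6796
step 2: (k=2,j=0): S=84.3501, (K−S)⁺=21.7199, hold=23.7274 ⇒ V=23.7274 continue | (k=2,j=1): S=107.6100, (K−S)⁺=0.0000, hold=11.2131 ⇒ V=11.2131 continue | (k=2,j=2): S=137.2839, (K−S)⁺=0.0000, hold=3.8198 ⇒ V=3.8198 continue  boundary S*=-
step 1: (k=1,j=0): S=95.2728, (K−S)⁺=10.7972, hold=17.3650 ⇒ V=17.3650 continue | (k=1,j=1): S=121.5447, (K−S)⁺=0.0000, hold=7.4740 ⇒ V=7.4740 continue  boundary S*=-
step 0: (k=0,j=0): S=107.6100, (K−S)⁺=0.0000, hold=12.3460 ⇒ V=12.3460 continue  boundary S*=-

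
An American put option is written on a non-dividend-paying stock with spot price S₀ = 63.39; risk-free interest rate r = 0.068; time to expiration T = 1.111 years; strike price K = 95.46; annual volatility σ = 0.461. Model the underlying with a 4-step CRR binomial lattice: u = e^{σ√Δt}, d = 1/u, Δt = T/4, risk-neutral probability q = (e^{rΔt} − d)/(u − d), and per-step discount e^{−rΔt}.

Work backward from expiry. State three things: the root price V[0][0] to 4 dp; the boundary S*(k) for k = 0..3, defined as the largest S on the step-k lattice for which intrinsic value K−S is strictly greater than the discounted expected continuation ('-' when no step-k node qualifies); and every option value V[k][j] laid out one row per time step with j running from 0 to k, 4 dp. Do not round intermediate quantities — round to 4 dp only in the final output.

price = 32.9700
boundary = - 49.7171 63.3900 49.7171
tree:
32.9700
45.7429 20.3584
56.4665 32.0700 8.4013
64.8772 45.7429 16.4143 0.0000
71.4737 56.4665 32.0700 0.0000 0.0000

Δt=0.27775, u=1.27501, d=0.78431, q=0.47841, disc=e^(-rΔt)=0.98129
k=4 terminal: V=max(K-S,0) → 71.4737 56.4665 32.0700 0.0000 0.0000
k=3: j=0 S=30.5828 intr=64.8772 cont=63.0912 V=64.8772[EX]; j=1 S=49.7171 intr=45.7429 cont=43.9568 V=45.7429[EX]; j=2 S=80.8231 intr=14.6369 cont=16.4143 V=16.4143[hold]; j=3 S=131.3906 intr=0.0000 cont=0.0000 V=0.0000[hold]  S*(3)=49.7171
k=2: j=0 S=38.9935 intr=56.4665 cont=54.6805 V=56.4665[EX]; j=1 S=63.3900 intr=32.0700 cont=31.1184 V=32.0700[EX]; j=2 S=103.0504 intr=0.0000 cont=8.4013 V=8.4013[hold]  S*(2)=63.3900
k=1: j=0 S=49.7171 intr=45.7429 cont=43.9568 V=45.7429[EX]; j=1 S=80.8231 intr=14.6369 cont=20.3584 V=20.3584[hold]  S*(1)=49.7171
k=0: j=0 S=63.3900 intr=32.0700 cont=32.9700 V=32.9700[hold]  S*(0)=-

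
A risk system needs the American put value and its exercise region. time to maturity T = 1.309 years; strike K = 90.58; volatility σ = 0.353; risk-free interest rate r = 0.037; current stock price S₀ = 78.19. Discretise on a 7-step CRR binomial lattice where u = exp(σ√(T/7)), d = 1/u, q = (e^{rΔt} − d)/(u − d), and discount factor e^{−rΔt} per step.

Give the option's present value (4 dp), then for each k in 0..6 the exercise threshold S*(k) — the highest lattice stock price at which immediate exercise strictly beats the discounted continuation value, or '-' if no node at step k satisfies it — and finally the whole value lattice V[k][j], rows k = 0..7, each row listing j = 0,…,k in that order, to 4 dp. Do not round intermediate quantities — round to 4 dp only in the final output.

price = 18.2015
boundary = - - 57.6184 49.4614 57.6184 67.1207 78.1900
tree:
18.2015
24.9609 11.2724
32.9616 16.8081 5.5456
41.1186 24.1198 9.2714 1.6618
48.1208 32.9616 15.0604 3.2465 0.0000
54.1317 41.1186 23.4593 6.3422 0.0000 0.0000
59.2917 48.1208 32.9616 12.3900 0.0000 0.0000 0.0000
63.7212 54.1317 41.1186 23.4593 0.0000 0.0000 0.0000 0.0000

Δt=0.18700, u=1.16492, d=0.85843, q=0.48457, disc=e^(-rΔt)=0.99310
k=7 terminal: V=max(K-S,0) → 63.7212 54.1317 41.1186 23.4593 0.0000 0.0000 0.0000 0.0000
k=6: j=0 S=31.2883 intr=59.2917 cont=58.6671 V=59.2917[EX]; j=1 S=42.4592 intr=48.1208 cont=47.4962 V=48.1208[EX]; j=2 S=57.6184 intr=32.9616 cont=32.3370 V=32.9616[EX]; j=3 S=78.1900 intr=12.3900 cont=12.0084 V=12.3900[EX]; j=4 S=106.1062 intr=0.0000 cont=0.0000 V=0.0000[hold]; j=5 S=143.9894 intr=0.0000 cont=0.0000 V=0.0000[hold]; j=6 S=195.3981 intr=0.0000 cont=0.0000 V=0.0000[hold]  S*(6)=78.1900
k=5: j=0 S=36.4483 intr=54.1317 cont=53.5072 V=54.1317[EX]; j=1 S=49.4614 intr=41.1186 cont=40.4940 V=41.1186[EX]; j=2 S=67.1207 intr=23.4593 cont=22.8348 V=23.4593[EX]; j=3 S=91.0848 intr=0.0000 cont=6.3422 V=6.3422[hold]; j=4 S=123.6049 intr=0.0000 cont=0.0000 V=0.0000[hold]; j=5 S=167.7357 intr=0.0000 cont=0.0000 V=0.0000[hold]  S*(5)=67.1207
k=4: j=0 S=42.4592 intr=48.1208 cont=47.4962 V=48.1208[EX]; j=1 S=57.6184 intr=32.9616 cont=32.3370 V=32.9616[EX]; j=2 S=78.1900 intr=12.3900 cont=15.0604 V=15.0604[hold]; j=3 S=106.1062 intr=0.0000 cont=3.2465 V=3.2465[hold]; j=4 S=143.9894 intr=0.0000 cont=0.0000 V=0.0000[hold]  S*(4)=57.6184
k=3: j=0 S=49.4614 intr=41.1186 cont=40.4940 V=41.1186[EX]; j=1 S=67.1207 intr=23.4593 cont=24.1198 V=24.1198[hold]; j=2 S=91.0848 intr=0.0000 cont=9.2714 V=9.2714[hold]; j=3 S=123.6049 intr=0.0000 cont=1.6618 V=1.6618[hold]  S*(3)=49.4614
k=2: j=0 S=57.6184 intr=32.9616 cont=32.6548 V=32.9616[EX]; j=1 S=78.1900 intr=12.3900 cont=16.8081 V=16.8081[hold]; j=2 S=106.1062 intr=0.0000 cont=5.5456 V=5.5456[hold]  S*(2)=57.6184
k=1: j=0 S=67.1207 intr=23.4593 cont=24.9609 V=24.9609[hold]; j=1 S=91.0848 intr=0.0000 cont=11.2724 V=11.2724[hold]  S*(1)=-
k=0: j=0 S=78.1900 intr=12.3900 cont=18.2015 V=18.2015[hold]  S*(0)=-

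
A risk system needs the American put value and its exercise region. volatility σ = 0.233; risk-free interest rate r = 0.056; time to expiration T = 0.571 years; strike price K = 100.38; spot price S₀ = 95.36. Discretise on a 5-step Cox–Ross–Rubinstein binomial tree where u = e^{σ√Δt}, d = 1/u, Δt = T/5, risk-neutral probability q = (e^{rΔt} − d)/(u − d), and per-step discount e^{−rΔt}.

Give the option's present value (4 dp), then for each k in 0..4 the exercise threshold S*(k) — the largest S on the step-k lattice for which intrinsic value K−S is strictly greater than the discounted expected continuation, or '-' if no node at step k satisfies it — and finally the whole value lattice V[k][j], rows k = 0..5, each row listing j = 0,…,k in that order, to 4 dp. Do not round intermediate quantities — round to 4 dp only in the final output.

params: Δt=0.11420 u=1.08192 d=0.92428 q=0.52102 e^(-rΔt)=0.99363
t_5 payoffs: 36.0539 25.0828 12.2405 0.0000 0.0000 0.0000
t_4: node(4,0) S=69.5958 payoff=30.7842 vs cont=30.1443 → 30.7842 [stop]  node(4,1) S=81.4657 payoff=18.9143 vs cont=18.2744 → 18.9143 [stop]  node(4,2) S=95.3600 payoff=5.0200 vs cont=5.8256 → 5.8256 [wait]  node(4,3) S=111.6241 payoff=0.0000 vs cont=0.0000 → 0.0000 [wait]  node(4,4) S=130.6621 payoff=0.0000 vs cont=0.0000 → 0.0000 [wait]  ⇒ S*(4)=81.4657
t_3: node(3,0) S=75.2972 payoff=25.0828 vs cont=24.4429 → 25.0828 [stop]  node(3,1) S=88.1395 payoff=12.2405 vs cont=12.0177 → 12.2405 [stop]  node(3,2) S=103.1721 payoff=0.0000 vs cont=2.7725 → 2.7725 [wait]  node(3,3) S=120.7685 payoff=0.0000 vs cont=0.0000 → 0.0000 [wait]  ⇒ S*(3)=88.1395
t_2: node(2,0) S=81.4657 payoff=18.9143 vs cont=18.2744 → 18.9143 [stop]  node(2,1) S=95.3600 payoff=5.0200 vs cont=7.2609 → 7.2609 [wait]  node(2,2) S=111.6241 payoff=0.0000 vs cont=1.3195 → 1.3195 [wait]  ⇒ S*(2)=81.4657
t_1: node(1,0) S=88.1395 payoff=12.2405 vs cont=12.7607 → 12.7607 [wait]  node(1,1) S=103.1721 payoff=0.0000 vs cont=4.1387 → 4.1387 [wait]  ⇒ S*(1)=-
t_0: node(0,0) S=95.3600 payoff=5.0200 vs cont=8.2158 → 8.2158 [wait]  ⇒ S*(0)=-

price = 8.2158
boundary = - - 81.4657 88.1395 81.4657
tree:
8.2158
12.7607 4.1387
18.9143 7.2609 1.3195
25.0828 12.2405 2.7725 0.0000
30.7842 18.9143 5.8256 0.0000 0.0000
36.0539 25.0828 12.2405 0.0000 0.0000 0.0000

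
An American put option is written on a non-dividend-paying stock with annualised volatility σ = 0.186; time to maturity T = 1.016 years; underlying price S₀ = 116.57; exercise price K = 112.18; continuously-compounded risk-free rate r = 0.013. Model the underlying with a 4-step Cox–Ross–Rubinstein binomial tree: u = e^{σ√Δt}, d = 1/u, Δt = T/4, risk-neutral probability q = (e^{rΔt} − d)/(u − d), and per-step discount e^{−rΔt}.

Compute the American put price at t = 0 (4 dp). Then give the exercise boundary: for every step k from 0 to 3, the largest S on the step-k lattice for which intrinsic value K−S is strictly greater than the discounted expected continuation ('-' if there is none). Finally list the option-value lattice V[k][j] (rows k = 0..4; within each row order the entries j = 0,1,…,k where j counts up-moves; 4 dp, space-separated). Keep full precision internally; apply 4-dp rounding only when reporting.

Δt=0.25400  u=1.09828  d=0.91052  q=0.49420  discount=0.99670
step 4 (expiry): payoffs max(K−S,0) = 32.0598 15.5383 0.0000 0.0000 0.0000
step 3: (k=3,j=0): S=87.9940, (K−S)⁺=24.1860, hold=23.8162 ⇒ V=24.1860 exercise | (k=3,j=1): S=106.1391, (K−S)⁺=6.0409, hold=7.8334 ⇒ V=7.8334 continue | (k=3,j=2): S=128.0260, (K−S)⁺=0.0000, hold=0.0000 ⇒ V=0.0000 continue | (k=3,j=3): S=154.4260, (K−S)⁺=0.0000, hold=0.0000 ⇒ V=0.0000 continue  boundary S*=87.9940
step 2: (k=2,j=0): S=96.6417, (K−S)⁺=15.5383, hold=16.0515 ⇒ V=16.0515 continue | (k=2,j=1): S=116.5700, (K−S)⁺=0.0000, hold=3.9491 ⇒ V=3.9491 continue | (k=2,j=2): S=140.6077, (K−S)⁺=0.0000, hold=0.0000 ⇒ V=0.0000 continue  boundary S*=-
step 1: (k=1,j=0): S=106.1391, (K−S)⁺=6.0409, hold=10.0373 ⇒ V=10.0373 continue | (k=1,j=1): S=128.0260, (K−S)⁺=0.0000, hold=1.9909 ⇒ V=1.9909 continue  boundary S*=-
step 0: (k=0,j=0): S=116.5700, (K−S)⁺=0.0000, hold=6.0408 ⇒ V=6.0408 continue  boundary S*=-

price = 6.0408
boundary = - - - 87.9940
tree:
6.0408
10.0373 1.9909
16.0515 3.9491 0.0000
24.1860 7.8334 0.0000 0.0000
32.0598 15.5383 0.0000 0.0000 0.0000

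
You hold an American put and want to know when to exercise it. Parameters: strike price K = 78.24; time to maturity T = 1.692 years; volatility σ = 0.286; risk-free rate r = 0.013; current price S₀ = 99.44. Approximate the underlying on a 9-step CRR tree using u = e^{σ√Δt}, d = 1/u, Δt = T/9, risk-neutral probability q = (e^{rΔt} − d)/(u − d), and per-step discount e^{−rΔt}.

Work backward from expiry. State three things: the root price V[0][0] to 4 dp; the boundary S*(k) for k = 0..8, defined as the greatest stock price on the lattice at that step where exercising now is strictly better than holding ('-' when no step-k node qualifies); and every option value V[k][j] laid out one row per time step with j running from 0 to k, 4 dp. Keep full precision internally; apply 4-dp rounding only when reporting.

Δt=0.18800, u=1.13202, d=0.88337, q=0.47888, disc=e^(-rΔt)=0.99756
k=9 terminal: V=max(K-S,0) → 45.6666 36.4980 24.7486 9.6920 0.0000 0.0000 0.0000 0.0000 0.0000 0.0000
k=8: j=0 S=36.8738 intr=41.3662 cont=41.1752 V=41.3662[EX]; j=1 S=47.2529 intr=30.9871 cont=30.7961 V=30.9871[EX]; j=2 S=60.5535 intr=17.6865 cont=17.4955 V=17.6865[EX]; j=3 S=77.5980 intr=0.6420 cont=5.0384 V=5.0384[hold]; j=4 S=99.4400 intr=0.0000 cont=0.0000 V=0.0000[hold]; j=5 S=127.4301 intr=0.0000 cont=0.0000 V=0.0000[hold]; j=6 S=163.2987 intr=0.0000 cont=0.0000 V=0.0000[hold]; j=7 S=209.2635 intr=0.0000 cont=0.0000 V=0.0000[hold]; j=8 S=268.1664 intr=0.0000 cont=0.0000 V=0.0000[hold]  S*(8)=60.5535
k=7: j=0 S=41.7420 intr=36.4980 cont=36.3070 V=36.4980[EX]; j=1 S=53.4914 intr=24.7486 cont=24.5576 V=24.7486[EX]; j=2 S=68.5480 intr=9.6920 cont=11.6012 V=11.6012[hold]; j=3 S=87.8427 intr=0.0000 cont=2.6192 V=2.6192[hold]; j=4 S=112.5684 intr=0.0000 cont=0.0000 V=0.0000[hold]; j=5 S=144.2538 intr=0.0000 cont=0.0000 V=0.0000[hold]; j=6 S=184.8579 intr=0.0000 cont=0.0000 V=0.0000[hold]; j=7 S=236.8912 intr=0.0000 cont=0.0000 V=0.0000[hold]  S*(7)=53.4914
k=6: j=0 S=47.2529 intr=30.9871 cont=30.7961 V=30.9871[EX]; j=1 S=60.5535 intr=17.6865 cont=18.4075 V=18.4075[hold]; j=2 S=77.5980 intr=0.6420 cont=7.2821 V=7.2821[hold]; j=3 S=99.4400 intr=0.0000 cont=1.3616 V=1.3616[hold]; j=4 S=127.4301 intr=0.0000 cont=0.0000 V=0.0000[hold]; j=5 S=163.2987 intr=0.0000 cont=0.0000 V=0.0000[hold]; j=6 S=209.2635 intr=0.0000 cont=0.0000 V=0.0000[hold]  S*(6)=47.2529
k=5: j=0 S=53.4914 intr=24.7486 cont=24.9021 V=24.9021[hold]; j=1 S=68.5480 intr=9.6920 cont=13.0478 V=13.0478[hold]; j=2 S=87.8427 intr=0.0000 cont=4.4360 V=4.4360[hold]; j=3 S=112.5684 intr=0.0000 cont=0.7078 V=0.7078[hold]; j=4 S=144.2538 intr=0.0000 cont=0.0000 V=0.0000[hold]; j=5 S=184.8579 intr=0.0000 cont=0.0000 V=0.0000[hold]  S*(5)=-
k=4: j=0 S=60.5535 intr=17.6865 cont=19.1784 V=19.1784[hold]; j=1 S=77.5980 intr=0.6420 cont=8.9020 V=8.9020[hold]; j=2 S=99.4400 intr=0.0000 cont=2.6442 V=2.6442[hold]; j=3 S=127.4301 intr=0.0000 cont=0.3680 V=0.3680[hold]; j=4 S=163.2987 intr=0.0000 cont=0.0000 V=0.0000[hold]  S*(4)=-
k=3: j=0 S=68.5480 intr=9.6920 cont=14.2225 V=14.2225[hold]; j=1 S=87.8427 intr=0.0000 cont=5.8909 V=5.8909[hold]; j=2 S=112.5684 intr=0.0000 cont=1.5504 V=1.5504[hold]; j=3 S=144.2538 intr=0.0000 cont=0.1913 V=0.1913[hold]  S*(3)=-
k=2: j=0 S=77.5980 intr=0.6420 cont=10.2077 V=10.2077[hold]; j=1 S=99.4400 intr=0.0000 cont=3.8030 V=3.8030[hold]; j=2 S=127.4301 intr=0.0000 cont=0.8973 V=0.8973[hold]  S*(2)=-
k=1: j=0 S=87.8427 intr=0.0000 cont=7.1232 V=7.1232[hold]; j=1 S=112.5684 intr=0.0000 cont=2.4056 V=2.4056[hold]  S*(1)=-
k=0: j=0 S=99.4400 intr=0.0000 cont=4.8522 V=4.8522[hold]  S*(0)=-

price = 4.8522
boundary = - - - - - - 47.2529 53.4914 60.5535
tree:
4.8522
7.1232 2.4056
10.2077 3.8030 0.8973
14.2225 5.8909 1.5504 0.1913
19.1784 8.9020 2.6442 0.3680 0.0000
24.9021 13.0478 4.4360 0.7078 0.0000 0.0000
30.9871 18.4075 7.2821 1.3616 0.0000 0.0000 0.0000
36.4980 24.7486 11.6012 2.6192 0.0000 0.0000 0.0000 0.0000
41.3662 30.9871 17.6865 5.0384 0.0000 0.0000 0.0000 0.0000 0.0000
45.6666 36.4980 24.7486 9.6920 0.0000 0.0000 0.0000 0.0000 0.0000 0.0000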